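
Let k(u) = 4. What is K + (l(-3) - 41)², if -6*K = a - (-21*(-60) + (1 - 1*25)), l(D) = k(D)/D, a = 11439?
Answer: 1649/18 ≈ 91.611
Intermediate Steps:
l(D) = 4/D
K = -3401/2 (K = -(11439 - (-21*(-60) + (1 - 1*25)))/6 = -(11439 - (1260 + (1 - 25)))/6 = -(11439 - (1260 - 24))/6 = -(11439 - 1*1236)/6 = -(11439 - 1236)/6 = -⅙*10203 = -3401/2 ≈ -1700.5)
K + (l(-3) - 41)² = -3401/2 + (4/(-3) - 41)² = -3401/2 + (4*(-⅓) - 41)² = -3401/2 + (-4/3 - 41)² = -3401/2 + (-127/3)² = -3401/2 + 16129/9 = 1649/18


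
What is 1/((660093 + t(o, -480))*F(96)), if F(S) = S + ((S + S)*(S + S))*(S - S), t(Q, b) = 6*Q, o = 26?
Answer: 1/63383904 ≈ 1.5777e-8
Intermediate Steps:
F(S) = S (F(S) = S + ((2*S)*(2*S))*0 = S + (4*S²)*0 = S + 0 = S)
1/((660093 + t(o, -480))*F(96)) = 1/((660093 + 6*26)*96) = (1/96)/(660093 + 156) = (1/96)/660249 = (1/660249)*(1/96) = 1/63383904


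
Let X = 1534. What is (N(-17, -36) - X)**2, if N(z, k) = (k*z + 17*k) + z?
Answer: 2405601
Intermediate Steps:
N(z, k) = z + 17*k + k*z (N(z, k) = (17*k + k*z) + z = z + 17*k + k*z)
(N(-17, -36) - X)**2 = ((-17 + 17*(-36) - 36*(-17)) - 1*1534)**2 = ((-17 - 612 + 612) - 1534)**2 = (-17 - 1534)**2 = (-1551)**2 = 2405601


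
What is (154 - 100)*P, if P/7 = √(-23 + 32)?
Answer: 1134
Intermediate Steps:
P = 21 (P = 7*√(-23 + 32) = 7*√9 = 7*3 = 21)
(154 - 100)*P = (154 - 100)*21 = 54*21 = 1134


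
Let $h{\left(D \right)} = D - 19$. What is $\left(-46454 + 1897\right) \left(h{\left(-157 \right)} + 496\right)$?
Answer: $-14258240$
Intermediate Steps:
$h{\left(D \right)} = -19 + D$
$\left(-46454 + 1897\right) \left(h{\left(-157 \right)} + 496\right) = \left(-46454 + 1897\right) \left(\left(-19 - 157\right) + 496\right) = - 44557 \left(-176 + 496\right) = \left(-44557\right) 320 = -14258240$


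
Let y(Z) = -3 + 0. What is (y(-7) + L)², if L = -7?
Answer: 100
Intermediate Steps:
y(Z) = -3
(y(-7) + L)² = (-3 - 7)² = (-10)² = 100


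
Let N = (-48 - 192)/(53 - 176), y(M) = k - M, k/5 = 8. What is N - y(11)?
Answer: -1109/41 ≈ -27.049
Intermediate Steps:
k = 40 (k = 5*8 = 40)
y(M) = 40 - M
N = 80/41 (N = -240/(-123) = -240*(-1/123) = 80/41 ≈ 1.9512)
N - y(11) = 80/41 - (40 - 1*11) = 80/41 - (40 - 11) = 80/41 - 1*29 = 80/41 - 29 = -1109/41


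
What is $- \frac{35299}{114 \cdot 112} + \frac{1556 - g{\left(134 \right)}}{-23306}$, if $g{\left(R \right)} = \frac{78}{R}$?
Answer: $- \frac{28225025341}{9968628768} \approx -2.8314$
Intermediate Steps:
$- \frac{35299}{114 \cdot 112} + \frac{1556 - g{\left(134 \right)}}{-23306} = - \frac{35299}{114 \cdot 112} + \frac{1556 - \frac{78}{134}}{-23306} = - \frac{35299}{12768} + \left(1556 - 78 \cdot \frac{1}{134}\right) \left(- \frac{1}{23306}\right) = \left(-35299\right) \frac{1}{12768} + \left(1556 - \frac{39}{67}\right) \left(- \frac{1}{23306}\right) = - \frac{35299}{12768} + \left(1556 - \frac{39}{67}\right) \left(- \frac{1}{23306}\right) = - \frac{35299}{12768} + \frac{104213}{67} \left(- \frac{1}{23306}\right) = - \frac{35299}{12768} - \frac{104213}{1561502} = - \frac{28225025341}{9968628768}$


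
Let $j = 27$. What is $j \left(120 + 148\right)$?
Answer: $7236$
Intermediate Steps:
$j \left(120 + 148\right) = 27 \left(120 + 148\right) = 27 \cdot 268 = 7236$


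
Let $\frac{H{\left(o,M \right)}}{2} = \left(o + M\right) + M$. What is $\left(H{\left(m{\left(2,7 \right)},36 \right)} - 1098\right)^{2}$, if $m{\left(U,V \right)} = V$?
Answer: $883600$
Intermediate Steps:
$H{\left(o,M \right)} = 2 o + 4 M$ ($H{\left(o,M \right)} = 2 \left(\left(o + M\right) + M\right) = 2 \left(\left(M + o\right) + M\right) = 2 \left(o + 2 M\right) = 2 o + 4 M$)
$\left(H{\left(m{\left(2,7 \right)},36 \right)} - 1098\right)^{2} = \left(\left(2 \cdot 7 + 4 \cdot 36\right) - 1098\right)^{2} = \left(\left(14 + 144\right) - 1098\right)^{2} = \left(158 - 1098\right)^{2} = \left(-940\right)^{2} = 883600$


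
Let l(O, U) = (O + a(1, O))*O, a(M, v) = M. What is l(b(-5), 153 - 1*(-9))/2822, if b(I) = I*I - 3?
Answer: 253/1411 ≈ 0.17931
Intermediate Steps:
b(I) = -3 + I² (b(I) = I² - 3 = -3 + I²)
l(O, U) = O*(1 + O) (l(O, U) = (O + 1)*O = (1 + O)*O = O*(1 + O))
l(b(-5), 153 - 1*(-9))/2822 = ((-3 + (-5)²)*(1 + (-3 + (-5)²)))/2822 = ((-3 + 25)*(1 + (-3 + 25)))*(1/2822) = (22*(1 + 22))*(1/2822) = (22*23)*(1/2822) = 506*(1/2822) = 253/1411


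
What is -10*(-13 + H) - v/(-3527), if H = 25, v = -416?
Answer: -423656/3527 ≈ -120.12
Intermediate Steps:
-10*(-13 + H) - v/(-3527) = -10*(-13 + 25) - (-416)/(-3527) = -10*12 - (-416)*(-1)/3527 = -120 - 1*416/3527 = -120 - 416/3527 = -423656/3527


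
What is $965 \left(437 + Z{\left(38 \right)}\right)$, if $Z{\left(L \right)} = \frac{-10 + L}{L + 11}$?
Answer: $\frac{2955795}{7} \approx 4.2226 \cdot 10^{5}$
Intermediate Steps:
$Z{\left(L \right)} = \frac{-10 + L}{11 + L}$
$965 \left(437 + Z{\left(38 \right)}\right) = 965 \left(437 + \frac{-10 + 38}{11 + 38}\right) = 965 \left(437 + \frac{1}{49} \cdot 28\right) = 965 \left(437 + \frac{4}{7}\right) = 965 \cdot \frac{3063}{7} = \frac{2955795}{7}$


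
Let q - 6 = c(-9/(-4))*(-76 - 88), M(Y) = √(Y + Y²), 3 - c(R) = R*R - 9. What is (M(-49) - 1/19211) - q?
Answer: 86968193/76844 + 28*√3 ≈ 1180.2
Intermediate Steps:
c(R) = 12 - R² (c(R) = 3 - (R*R - 9) = 3 - (R² - 9) = 3 - (-9 + R²) = 3 + (9 - R²) = 12 - R²)
q = -4527/4 (q = 6 + (12 - (-9/(-4))²)*(-76 - 88) = 6 + (12 - (-9*(-¼))²)*(-164) = 6 + (12 - (9/4)²)*(-164) = 6 + (12 - 1*81/16)*(-164) = 6 + (12 - 81/16)*(-164) = 6 + (111/16)*(-164) = 6 - 4551/4 = -4527/4 ≈ -1131.8)
(M(-49) - 1/19211) - q = (√(-49*(1 - 49)) - 1/19211) - 1*(-4527/4) = (√(-49*(-48)) - 1*1/19211) + 4527/4 = (√2352 - 1/19211) + 4527/4 = (28*√3 - 1/19211) + 4527/4 = (-1/19211 + 28*√3) + 4527/4 = 86968193/76844 + 28*√3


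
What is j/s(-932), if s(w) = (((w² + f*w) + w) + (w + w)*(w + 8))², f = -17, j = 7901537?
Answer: 7901537/6790568880384 ≈ 1.1636e-6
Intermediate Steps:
s(w) = (w² - 16*w + 2*w*(8 + w))² (s(w) = (((w² - 17*w) + w) + (w + w)*(w + 8))² = ((w² - 16*w) + (2*w)*(8 + w))² = ((w² - 16*w) + 2*w*(8 + w))² = (w² - 16*w + 2*w*(8 + w))²)
j/s(-932) = 7901537/((9*(-932)⁴)) = 7901537/((9*754507653376)) = 7901537/6790568880384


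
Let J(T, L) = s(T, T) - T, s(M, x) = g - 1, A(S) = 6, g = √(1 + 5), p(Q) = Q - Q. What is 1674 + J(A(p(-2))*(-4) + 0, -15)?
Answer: 1697 + √6 ≈ 1699.4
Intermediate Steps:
p(Q) = 0
g = √6 ≈ 2.4495
s(M, x) = -1 + √6 (s(M, x) = √6 - 1 = -1 + √6)
J(T, L) = -1 + √6 - T (J(T, L) = (-1 + √6) - T = -1 + √6 - T)
1674 + J(A(p(-2))*(-4) + 0, -15) = 1674 + (-1 + √6 - (6*(-4) + 0)) = 1674 + (-1 + √6 - (-24 + 0)) = 1674 + (-1 + √6 - 1*(-24)) = 1674 + (-1 + √6 + 24) = 1674 + (23 + √6) = 1697 + √6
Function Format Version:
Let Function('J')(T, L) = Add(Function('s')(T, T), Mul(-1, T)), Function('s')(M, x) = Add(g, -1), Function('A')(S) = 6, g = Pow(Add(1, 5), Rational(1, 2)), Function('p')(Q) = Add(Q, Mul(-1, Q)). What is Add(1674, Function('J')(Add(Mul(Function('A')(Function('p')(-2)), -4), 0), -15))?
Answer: Add(1697, Pow(6, Rational(1, 2))) ≈ 1699.4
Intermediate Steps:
Function('p')(Q) = 0
g = Pow(6, Rational(1, 2)) ≈ 2.4495
Function('s')(M, x) = Add(-1, Pow(6, Rational(1, 2))) (Function('s')(M, x) = Add(Pow(6, Rational(1, 2)), -1) = Add(-1, Pow(6, Rational(1, 2))))
Function('J')(T, L) = Add(-1, Pow(6, Rational(1, 2)), Mul(-1, T)) (Function('J')(T, L) = Add(Add(-1, Pow(6, Rational(1, 2))), Mul(-1, T)) = Add(-1, Pow(6, Rational(1, 2)), Mul(-1, T)))
Add(1674, Function('J')(Add(Mul(Function('A')(Function('p')(-2)), -4), 0), -15)) = Add(1674, Add(-1, Pow(6, Rational(1, 2)), Mul(-1, Add(Mul(6, -4), 0)))) = Add(1674, Add(-1, Pow(6, Rational(1, 2)), Mul(-1, Add(-24, 0)))) = Add(1674, Add(-1, Pow(6, Rational(1, 2)), Mul(-1, -24))) = Add(1674, Add(-1, Pow(6, Rational(1, 2)), 24)) = Add(1674, Add(23, Pow(6, Rational(1, 2)))) = Add(1697, Pow(6, Rational(1, 2)))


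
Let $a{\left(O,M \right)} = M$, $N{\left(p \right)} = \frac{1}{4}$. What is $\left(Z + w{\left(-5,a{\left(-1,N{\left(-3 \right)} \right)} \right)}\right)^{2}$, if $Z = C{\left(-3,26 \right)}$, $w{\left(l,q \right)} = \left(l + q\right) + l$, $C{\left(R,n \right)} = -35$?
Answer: $\frac{32041}{16} \approx 2002.6$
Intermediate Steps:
$N{\left(p \right)} = \frac{1}{4}$
$w{\left(l,q \right)} = q + 2 l$
$Z = -35$
$\left(Z + w{\left(-5,a{\left(-1,N{\left(-3 \right)} \right)} \right)}\right)^{2} = \left(-35 + \left(\frac{1}{4} + 2 \left(-5\right)\right)\right)^{2} = \left(-35 + \left(\frac{1}{4} - 10\right)\right)^{2} = \left(-35 - \frac{39}{4}\right)^{2} = \left(- \frac{179}{4}\right)^{2} = \frac{32041}{16}$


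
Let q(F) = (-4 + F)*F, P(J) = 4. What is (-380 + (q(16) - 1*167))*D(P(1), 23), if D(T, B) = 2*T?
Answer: -2840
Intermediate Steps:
q(F) = F*(-4 + F)
(-380 + (q(16) - 1*167))*D(P(1), 23) = (-380 + (16*(-4 + 16) - 1*167))*(2*4) = (-380 + (16*12 - 167))*8 = (-380 + (192 - 167))*8 = (-380 + 25)*8 = -355*8 = -2840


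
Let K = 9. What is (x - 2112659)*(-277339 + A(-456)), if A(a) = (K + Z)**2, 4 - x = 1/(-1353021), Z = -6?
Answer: 792738536840506820/1353021 ≈ 5.8590e+11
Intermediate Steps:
x = 5412085/1353021 (x = 4 - 1/(-1353021) = 4 - 1*(-1/1353021) = 4 + 1/1353021 = 5412085/1353021 ≈ 4.0000)
A(a) = 9 (A(a) = (9 - 6)**2 = 3**2 = 9)
(x - 2112659)*(-277339 + A(-456)) = (5412085/1353021 - 2112659)*(-277339 + 9) = -2858466580754/1353021*(-277330) = 792738536840506820/1353021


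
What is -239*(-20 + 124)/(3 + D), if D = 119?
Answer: -12428/61 ≈ -203.74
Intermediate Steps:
-239*(-20 + 124)/(3 + D) = -239*(-20 + 124)/(3 + 119) = -24856/122 = -239*52/61 = -12428/61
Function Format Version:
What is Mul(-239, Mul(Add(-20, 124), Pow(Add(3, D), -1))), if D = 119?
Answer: Rational(-12428, 61) ≈ -203.74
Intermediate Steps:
Mul(-239, Mul(Add(-20, 124), Pow(Add(3, D), -1))) = Mul(-239, Mul(Add(-20, 124), Pow(Add(3, 119), -1))) = Mul(-239, Mul(104, Pow(122, -1))) = Mul(-239, Mul(104, Rational(1, 122))) = Mul(-239, Rational(52, 61)) = Rational(-12428, 61)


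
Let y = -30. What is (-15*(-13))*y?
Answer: -5850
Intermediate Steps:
(-15*(-13))*y = -15*(-13)*(-30) = 195*(-30) = -5850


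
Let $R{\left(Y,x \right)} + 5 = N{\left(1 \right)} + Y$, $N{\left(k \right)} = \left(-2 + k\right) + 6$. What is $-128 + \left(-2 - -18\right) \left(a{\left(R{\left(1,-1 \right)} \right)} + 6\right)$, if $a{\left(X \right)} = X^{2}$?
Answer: $-16$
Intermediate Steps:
$N{\left(k \right)} = 4 + k$
$R{\left(Y,x \right)} = Y$ ($R{\left(Y,x \right)} = -5 + \left(\left(4 + 1\right) + Y\right) = -5 + \left(5 + Y\right) = Y$)
$-128 + \left(-2 - -18\right) \left(a{\left(R{\left(1,-1 \right)} \right)} + 6\right) = -128 + \left(-2 - -18\right) \left(1^{2} + 6\right) = -128 + \left(-2 + 18\right) \left(1 + 6\right) = -128 + 16 \cdot 7 = -128 + 112 = -16$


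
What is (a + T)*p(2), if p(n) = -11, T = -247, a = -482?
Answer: 8019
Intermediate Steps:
(a + T)*p(2) = (-482 - 247)*(-11) = -729*(-11) = 8019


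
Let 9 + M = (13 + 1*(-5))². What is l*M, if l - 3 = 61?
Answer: 3520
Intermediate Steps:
l = 64 (l = 3 + 61 = 64)
M = 55 (M = -9 + (13 + 1*(-5))² = -9 + (13 - 5)² = -9 + 8² = -9 + 64 = 55)
l*M = 64*55 = 3520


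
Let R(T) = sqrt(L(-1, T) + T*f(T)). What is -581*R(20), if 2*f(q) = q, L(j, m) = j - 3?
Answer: -8134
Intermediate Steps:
L(j, m) = -3 + j
f(q) = q/2
R(T) = sqrt(-4 + T**2/2) (R(T) = sqrt((-3 - 1) + T*(T/2)) = sqrt(-4 + T**2/2))
-581*R(20) = -581*sqrt(-16 + 2*20**2)/2 = -581*sqrt(-16 + 2*400)/2 = -581*sqrt(-16 + 800)/2 = -581*sqrt(784)/2 = -581*28/2 = -581*14 = -8134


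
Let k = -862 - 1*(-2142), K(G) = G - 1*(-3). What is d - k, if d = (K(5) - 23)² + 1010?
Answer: -45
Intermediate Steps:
K(G) = 3 + G (K(G) = G + 3 = 3 + G)
k = 1280 (k = -862 + 2142 = 1280)
d = 1235 (d = ((3 + 5) - 23)² + 1010 = (8 - 23)² + 1010 = (-15)² + 1010 = 225 + 1010 = 1235)
d - k = 1235 - 1*1280 = 1235 - 1280 = -45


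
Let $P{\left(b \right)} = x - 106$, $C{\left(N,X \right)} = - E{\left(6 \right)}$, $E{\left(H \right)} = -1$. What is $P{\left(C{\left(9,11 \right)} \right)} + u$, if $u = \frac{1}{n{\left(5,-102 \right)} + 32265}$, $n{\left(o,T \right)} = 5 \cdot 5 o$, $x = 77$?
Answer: $- \frac{939309}{32390} \approx -29.0$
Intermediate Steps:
$n{\left(o,T \right)} = 25 o$
$C{\left(N,X \right)} = 1$ ($C{\left(N,X \right)} = \left(-1\right) \left(-1\right) = 1$)
$P{\left(b \right)} = -29$ ($P{\left(b \right)} = 77 - 106 = -29$)
$u = \frac{1}{32390}$ ($u = \frac{1}{25 \cdot 5 + 32265} = \frac{1}{125 + 32265} = \frac{1}{32390} \approx 3.0874 \cdot 10^{-5}$)
$P{\left(C{\left(9,11 \right)} \right)} + u = -29 + \frac{1}{32390} = - \frac{939309}{32390}$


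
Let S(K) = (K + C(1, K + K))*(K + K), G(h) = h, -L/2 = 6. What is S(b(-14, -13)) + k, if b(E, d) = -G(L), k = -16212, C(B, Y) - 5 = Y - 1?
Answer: -15252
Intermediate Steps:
L = -12 (L = -2*6 = -12)
C(B, Y) = 4 + Y (C(B, Y) = 5 + (Y - 1) = 5 + (-1 + Y) = 4 + Y)
b(E, d) = 12 (b(E, d) = -1*(-12) = 12)
S(K) = 2*K*(4 + 3*K) (S(K) = (K + (4 + (K + K)))*(K + K) = (K + (4 + 2*K))*(2*K) = (4 + 3*K)*(2*K) = 2*K*(4 + 3*K))
S(b(-14, -13)) + k = 2*12*(4 + 3*12) - 16212 = 2*12*(4 + 36) - 16212 = 2*12*40 - 16212 = 960 - 16212 = -15252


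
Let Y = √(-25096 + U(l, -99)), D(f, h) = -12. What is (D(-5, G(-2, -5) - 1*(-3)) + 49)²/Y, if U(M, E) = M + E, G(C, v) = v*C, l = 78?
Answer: -1369*I*√25117/25117 ≈ -8.6381*I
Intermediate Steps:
G(C, v) = C*v
U(M, E) = E + M
Y = I*√25117 (Y = √(-25096 + (-99 + 78)) = √(-25096 - 21) = √(-25117) = I*√25117 ≈ 158.48*I)
(D(-5, G(-2, -5) - 1*(-3)) + 49)²/Y = (-12 + 49)²/((I*√25117)) = 37²*(-I*√25117/25117) = 1369*(-I*√25117/25117) = -1369*I*√25117/25117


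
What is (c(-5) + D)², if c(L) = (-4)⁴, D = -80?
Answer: 30976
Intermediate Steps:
c(L) = 256
(c(-5) + D)² = (256 - 80)² = 176² = 30976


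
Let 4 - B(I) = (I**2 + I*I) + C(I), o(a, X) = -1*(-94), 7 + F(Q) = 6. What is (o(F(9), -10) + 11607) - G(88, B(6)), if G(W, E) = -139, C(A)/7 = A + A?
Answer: 11840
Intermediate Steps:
C(A) = 14*A (C(A) = 7*(A + A) = 7*(2*A) = 14*A)
F(Q) = -1 (F(Q) = -7 + 6 = -1)
o(a, X) = 94
B(I) = 4 - 14*I - 2*I**2 (B(I) = 4 - ((I**2 + I*I) + 14*I) = 4 - ((I**2 + I**2) + 14*I) = 4 - (2*I**2 + 14*I) = 4 + (-14*I - 2*I**2) = 4 - 14*I - 2*I**2)
(o(F(9), -10) + 11607) - G(88, B(6)) = (94 + 11607) - 1*(-139) = 11701 + 139 = 11840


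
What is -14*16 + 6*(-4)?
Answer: -248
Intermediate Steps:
-14*16 + 6*(-4) = -224 - 24 = -248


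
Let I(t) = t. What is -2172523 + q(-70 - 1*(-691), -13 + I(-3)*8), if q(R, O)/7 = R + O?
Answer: -2168435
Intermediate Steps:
q(R, O) = 7*O + 7*R (q(R, O) = 7*(R + O) = 7*(O + R) = 7*O + 7*R)
-2172523 + q(-70 - 1*(-691), -13 + I(-3)*8) = -2172523 + (7*(-13 - 3*8) + 7*(-70 - 1*(-691))) = -2172523 + (7*(-13 - 24) + 7*(-70 + 691)) = -2172523 + (7*(-37) + 7*621) = -2172523 + (-259 + 4347) = -2172523 + 4088 = -2168435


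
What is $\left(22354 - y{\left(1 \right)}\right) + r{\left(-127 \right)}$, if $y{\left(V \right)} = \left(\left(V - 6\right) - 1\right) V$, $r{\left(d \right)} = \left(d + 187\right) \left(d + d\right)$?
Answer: $7120$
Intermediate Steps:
$r{\left(d \right)} = 2 d \left(187 + d\right)$ ($r{\left(d \right)} = \left(187 + d\right) 2 d = 2 d \left(187 + d\right)$)
$y{\left(V \right)} = V \left(-7 + V\right)$ ($y{\left(V \right)} = \left(\left(V - 6\right) - 1\right) V = \left(\left(-6 + V\right) - 1\right) V = \left(-7 + V\right) V = V \left(-7 + V\right)$)
$\left(22354 - y{\left(1 \right)}\right) + r{\left(-127 \right)} = \left(22354 - 1 \left(-7 + 1\right)\right) + 2 \left(-127\right) \left(187 - 127\right) = \left(22354 - 1 \left(-6\right)\right) + 2 \left(-127\right) 60 = \left(22354 - -6\right) - 15240 = \left(22354 + 6\right) - 15240 = 22360 - 15240 = 7120$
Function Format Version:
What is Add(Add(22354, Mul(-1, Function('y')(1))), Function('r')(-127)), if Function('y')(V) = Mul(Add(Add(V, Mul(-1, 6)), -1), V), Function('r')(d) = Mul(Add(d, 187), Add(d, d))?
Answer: 7120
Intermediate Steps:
Function('r')(d) = Mul(2, d, Add(187, d)) (Function('r')(d) = Mul(Add(187, d), Mul(2, d)) = Mul(2, d, Add(187, d)))
Function('y')(V) = Mul(V, Add(-7, V)) (Function('y')(V) = Mul(Add(Add(V, -6), -1), V) = Mul(Add(Add(-6, V), -1), V) = Mul(Add(-7, V), V) = Mul(V, Add(-7, V)))
Add(Add(22354, Mul(-1, Function('y')(1))), Function('r')(-127)) = Add(Add(22354, Mul(-1, Mul(1, Add(-7, 1)))), Mul(2, -127, Add(187, -127))) = Add(Add(22354, Mul(-1, Mul(1, -6))), Mul(2, -127, 60)) = Add(Add(22354, Mul(-1, -6)), -15240) = Add(Add(22354, 6), -15240) = Add(22360, -15240) = 7120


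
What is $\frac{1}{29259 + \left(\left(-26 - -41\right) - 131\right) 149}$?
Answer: $\frac{1}{11975} \approx 8.3507 \cdot 10^{-5}$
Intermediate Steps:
$\frac{1}{29259 + \left(\left(-26 - -41\right) - 131\right) 149} = \frac{1}{29259 + \left(\left(-26 + 41\right) - 131\right) 149} = \frac{1}{29259 + \left(15 - 131\right) 149} = \frac{1}{29259 - 17284} = \frac{1}{11975}$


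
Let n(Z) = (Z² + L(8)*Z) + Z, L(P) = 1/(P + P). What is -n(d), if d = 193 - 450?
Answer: -1052415/16 ≈ -65776.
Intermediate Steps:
L(P) = 1/(2*P)
d = -257
n(Z) = Z² + 17*Z/16 (n(Z) = (Z² + ((½)/8)*Z) + Z = (Z² + ((½)*(⅛))*Z) + Z = (Z² + Z/16) + Z = Z² + 17*Z/16)
-n(d) = -(-257)*(17 + 16*(-257))/16 = -(-257)*(17 - 4112)/16 = -(-257)*(-4095)/16 = -1*1052415/16 = -1052415/16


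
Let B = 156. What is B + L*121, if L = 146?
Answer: 17822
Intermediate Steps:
B + L*121 = 156 + 146*121 = 156 + 17666 = 17822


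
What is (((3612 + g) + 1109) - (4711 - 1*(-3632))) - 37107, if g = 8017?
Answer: -32712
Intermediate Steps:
(((3612 + g) + 1109) - (4711 - 1*(-3632))) - 37107 = (((3612 + 8017) + 1109) - (4711 - 1*(-3632))) - 37107 = ((11629 + 1109) - (4711 + 3632)) - 37107 = (12738 - 1*8343) - 37107 = (12738 - 8343) - 37107 = 4395 - 37107 = -32712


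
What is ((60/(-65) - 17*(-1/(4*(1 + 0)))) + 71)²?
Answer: 14938225/2704 ≈ 5524.5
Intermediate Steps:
((60/(-65) - 17*(-1/(4*(1 + 0)))) + 71)² = ((60*(-1/65) - 17/((-4*1))) + 71)² = ((-12/13 - 17/(-4)) + 71)² = ((-12/13 - 17*(-¼)) + 71)² = ((-12/13 + 17/4) + 71)² = (173/52 + 71)² = (3865/52)² = 14938225/2704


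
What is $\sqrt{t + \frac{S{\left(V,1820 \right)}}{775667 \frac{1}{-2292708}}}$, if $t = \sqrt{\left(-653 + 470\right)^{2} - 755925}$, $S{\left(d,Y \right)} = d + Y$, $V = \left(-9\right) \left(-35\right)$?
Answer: $\frac{\sqrt{-3796836893863860 + 1203318589778 i \sqrt{180609}}}{775667} \approx 5.3377 + 79.619 i$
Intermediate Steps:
$V = 315$
$S{\left(d,Y \right)} = Y + d$
$t = 2 i \sqrt{180609}$ ($t = \sqrt{\left(-183\right)^{2} - 755925} = \sqrt{33489 - 755925} = \sqrt{-722436} = 2 i \sqrt{180609} \approx 849.96 i$)
$\sqrt{t + \frac{S{\left(V,1820 \right)}}{775667 \frac{1}{-2292708}}} = \sqrt{2 i \sqrt{180609} + \frac{1820 + 315}{775667 \frac{1}{-2292708}}} = \sqrt{2 i \sqrt{180609} + \frac{2135}{775667 \left(- \frac{1}{2292708}\right)}} = \sqrt{2 i \sqrt{180609} + \frac{2135}{- \frac{775667}{2292708}}} = \sqrt{2 i \sqrt{180609} + 2135 \left(- \frac{2292708}{775667}\right)} = \sqrt{2 i \sqrt{180609} - \frac{4894931580}{775667}} = \sqrt{- \frac{4894931580}{775667} + 2 i \sqrt{180609}}$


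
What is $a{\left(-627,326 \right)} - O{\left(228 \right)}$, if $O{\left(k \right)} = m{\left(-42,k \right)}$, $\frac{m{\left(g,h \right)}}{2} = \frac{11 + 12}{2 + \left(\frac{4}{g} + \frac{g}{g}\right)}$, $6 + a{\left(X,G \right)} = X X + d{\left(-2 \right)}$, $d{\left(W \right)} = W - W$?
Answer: $\frac{23979537}{61} \approx 3.9311 \cdot 10^{5}$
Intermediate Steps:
$d{\left(W \right)} = 0$
$a{\left(X,G \right)} = -6 + X^{2}$ ($a{\left(X,G \right)} = -6 + \left(X X + 0\right) = -6 + \left(X^{2} + 0\right) = -6 + X^{2}$)
$m{\left(g,h \right)} = \frac{46}{3 + \frac{4}{g}}$ ($m{\left(g,h \right)} = 2 \frac{11 + 12}{2 + \left(\frac{4}{g} + \frac{g}{g}\right)} = 2 \frac{23}{2 + \left(\frac{4}{g} + 1\right)} = 2 \frac{23}{2 + \left(1 + \frac{4}{g}\right)} = 2 \frac{23}{3 + \frac{4}{g}} = \frac{46}{3 + \frac{4}{g}}$)
$O{\left(k \right)} = \frac{966}{61}$ ($O{\left(k \right)} = 46 \left(-42\right) \frac{1}{4 + 3 \left(-42\right)} = 46 \left(-42\right) \frac{1}{4 - 126} = 46 \left(-42\right) \frac{1}{-122} = 46 \left(-42\right) \left(- \frac{1}{122}\right) = \frac{966}{61}$)
$a{\left(-627,326 \right)} - O{\left(228 \right)} = \left(-6 + \left(-627\right)^{2}\right) - \frac{966}{61} = \left(-6 + 393129\right) - \frac{966}{61} = 393123 - \frac{966}{61} = \frac{23979537}{61}$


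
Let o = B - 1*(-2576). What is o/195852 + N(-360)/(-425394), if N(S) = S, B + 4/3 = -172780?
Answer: -3013909202/3471427737 ≈ -0.86820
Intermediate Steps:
B = -518344/3 (B = -4/3 - 172780 = -518344/3 ≈ -1.7278e+5)
o = -510616/3 (o = -518344/3 - 1*(-2576) = -518344/3 + 2576 = -510616/3 ≈ -1.7021e+5)
o/195852 + N(-360)/(-425394) = -510616/3/195852 - 360/(-425394) = -510616/3*1/195852 - 360*(-1/425394) = -127654/146889 + 20/23633 = -3013909202/3471427737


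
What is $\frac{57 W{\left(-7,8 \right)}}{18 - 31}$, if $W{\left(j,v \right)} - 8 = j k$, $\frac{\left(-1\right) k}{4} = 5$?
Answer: $- \frac{8436}{13} \approx -648.92$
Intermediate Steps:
$k = -20$ ($k = \left(-4\right) 5 = -20$)
$W{\left(j,v \right)} = 8 - 20 j$ ($W{\left(j,v \right)} = 8 + j \left(-20\right) = 8 - 20 j$)
$\frac{57 W{\left(-7,8 \right)}}{18 - 31} = \frac{57 \left(8 - -140\right)}{18 - 31} = \frac{57 \left(8 + 140\right)}{-13} = 57 \cdot 148 \left(- \frac{1}{13}\right) = 8436 \left(- \frac{1}{13}\right) = - \frac{8436}{13}$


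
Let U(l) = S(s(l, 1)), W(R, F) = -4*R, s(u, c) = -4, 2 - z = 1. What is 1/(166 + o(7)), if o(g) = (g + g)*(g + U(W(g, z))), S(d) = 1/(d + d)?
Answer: 4/1049 ≈ 0.0038132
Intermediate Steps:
z = 1 (z = 2 - 1*1 = 2 - 1 = 1)
S(d) = 1/(2*d)
U(l) = -⅛ (U(l) = (½)/(-4) = (½)*(-¼) = -⅛)
o(g) = 2*g*(-⅛ + g) (o(g) = (g + g)*(g - ⅛) = (2*g)*(-⅛ + g) = 2*g*(-⅛ + g))
1/(166 + o(7)) = 1/(166 + (¼)*7*(-1 + 8*7)) = 1/(166 + (¼)*7*(-1 + 56)) = 1/(166 + (¼)*7*55) = 1/(166 + 385/4) = 1/(1049/4) = 4/1049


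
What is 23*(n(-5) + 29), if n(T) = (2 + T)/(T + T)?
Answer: 6739/10 ≈ 673.90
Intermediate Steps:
n(T) = (2 + T)/(2*T) (n(T) = (2 + T)/((2*T)) = (2 + T)*(1/(2*T)) = (2 + T)/(2*T))
23*(n(-5) + 29) = 23*((1/2)*(2 - 5)/(-5) + 29) = 23*((1/2)*(-1/5)*(-3) + 29) = 23*(3/10 + 29) = 23*(293/10) = 6739/10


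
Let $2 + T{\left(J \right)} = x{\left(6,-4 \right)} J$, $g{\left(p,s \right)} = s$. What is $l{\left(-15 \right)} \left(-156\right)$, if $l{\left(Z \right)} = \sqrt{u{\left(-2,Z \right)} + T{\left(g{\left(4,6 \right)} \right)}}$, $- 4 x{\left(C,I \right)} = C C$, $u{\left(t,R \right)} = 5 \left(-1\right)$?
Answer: $- 156 i \sqrt{61} \approx - 1218.4 i$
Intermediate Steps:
$u{\left(t,R \right)} = -5$
$x{\left(C,I \right)} = - \frac{C^{2}}{4}$ ($x{\left(C,I \right)} = - \frac{C C}{4} = - \frac{C^{2}}{4}$)
$T{\left(J \right)} = -2 - 9 J$ ($T{\left(J \right)} = -2 + - \frac{6^{2}}{4} J = -2 + \left(- \frac{1}{4}\right) 36 J = -2 - 9 J$)
$l{\left(Z \right)} = i \sqrt{61}$ ($l{\left(Z \right)} = \sqrt{-5 - 56} = \sqrt{-61} = i \sqrt{61}$)
$l{\left(-15 \right)} \left(-156\right) = i \sqrt{61} \left(-156\right) = - 156 i \sqrt{61}$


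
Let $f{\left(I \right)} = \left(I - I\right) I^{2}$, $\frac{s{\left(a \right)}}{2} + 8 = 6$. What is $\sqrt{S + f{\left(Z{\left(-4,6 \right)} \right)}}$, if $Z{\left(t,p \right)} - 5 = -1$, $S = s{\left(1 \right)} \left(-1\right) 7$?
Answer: $2 \sqrt{7} \approx 5.2915$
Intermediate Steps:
$s{\left(a \right)} = -4$ ($s{\left(a \right)} = -16 + 2 \cdot 6 = -16 + 12 = -4$)
$S = 28$ ($S = \left(-4\right) \left(-1\right) 7 = 4 \cdot 7 = 28$)
$Z{\left(t,p \right)} = 4$ ($Z{\left(t,p \right)} = 5 - 1 = 4$)
$f{\left(I \right)} = 0$ ($f{\left(I \right)} = 0 I^{2} = 0$)
$\sqrt{S + f{\left(Z{\left(-4,6 \right)} \right)}} = \sqrt{28 + 0} = \sqrt{28} = 2 \sqrt{7}$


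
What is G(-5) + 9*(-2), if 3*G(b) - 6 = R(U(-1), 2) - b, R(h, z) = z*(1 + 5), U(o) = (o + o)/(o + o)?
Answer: -31/3 ≈ -10.333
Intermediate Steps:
U(o) = 1 (U(o) = (2*o)/((2*o)) = (2*o)*(1/(2*o)) = 1)
R(h, z) = 6*z (R(h, z) = z*6 = 6*z)
G(b) = 6 - b/3 (G(b) = 2 + (6*2 - b)/3 = 2 + (12 - b)/3 = 2 + (4 - b/3) = 6 - b/3)
G(-5) + 9*(-2) = (6 - ⅓*(-5)) + 9*(-2) = (6 + 5/3) - 18 = 23/3 - 18 = -31/3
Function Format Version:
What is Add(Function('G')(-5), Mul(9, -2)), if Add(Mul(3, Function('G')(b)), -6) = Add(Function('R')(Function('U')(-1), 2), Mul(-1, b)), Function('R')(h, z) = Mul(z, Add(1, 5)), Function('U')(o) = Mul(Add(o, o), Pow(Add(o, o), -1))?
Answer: Rational(-31, 3) ≈ -10.333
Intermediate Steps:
Function('U')(o) = 1 (Function('U')(o) = Mul(Mul(2, o), Pow(Mul(2, o), -1)) = Mul(Mul(2, o), Mul(Rational(1, 2), Pow(o, -1))) = 1)
Function('R')(h, z) = Mul(6, z) (Function('R')(h, z) = Mul(z, 6) = Mul(6, z))
Function('G')(b) = Add(6, Mul(Rational(-1, 3), b)) (Function('G')(b) = Add(2, Mul(Rational(1, 3), Add(Mul(6, 2), Mul(-1, b)))) = Add(2, Mul(Rational(1, 3), Add(12, Mul(-1, b)))) = Add(2, Add(4, Mul(Rational(-1, 3), b))) = Add(6, Mul(Rational(-1, 3), b)))
Add(Function('G')(-5), Mul(9, -2)) = Add(Add(6, Mul(Rational(-1, 3), -5)), Mul(9, -2)) = Add(Add(6, Rational(5, 3)), -18) = Add(Rational(23, 3), -18) = Rational(-31, 3)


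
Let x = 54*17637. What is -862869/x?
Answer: -287623/317466 ≈ -0.90600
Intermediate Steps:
x = 952398
-862869/x = -862869/952398 = -862869*1/952398 = -287623/317466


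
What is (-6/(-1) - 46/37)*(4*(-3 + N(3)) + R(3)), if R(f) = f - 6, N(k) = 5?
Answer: 880/37 ≈ 23.784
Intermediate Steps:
R(f) = -6 + f
(-6/(-1) - 46/37)*(4*(-3 + N(3)) + R(3)) = (-6/(-1) - 46/37)*(4*(-3 + 5) + (-6 + 3)) = (-6*(-1) - 46*1/37)*(4*2 - 3) = (6 - 46/37)*(8 - 3) = (176/37)*5 = 880/37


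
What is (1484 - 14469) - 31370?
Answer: -44355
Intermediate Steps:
(1484 - 14469) - 31370 = -12985 - 31370 = -44355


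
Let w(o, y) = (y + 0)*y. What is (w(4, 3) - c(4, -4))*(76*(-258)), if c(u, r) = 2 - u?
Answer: -215688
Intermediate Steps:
w(o, y) = y² (w(o, y) = y*y = y²)
(w(4, 3) - c(4, -4))*(76*(-258)) = (3² - (2 - 1*4))*(76*(-258)) = (9 - (2 - 4))*(-19608) = (9 - 1*(-2))*(-19608) = (9 + 2)*(-19608) = 11*(-19608) = -215688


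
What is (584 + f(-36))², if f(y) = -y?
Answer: 384400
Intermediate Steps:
(584 + f(-36))² = (584 - 1*(-36))² = (584 + 36)² = 620² = 384400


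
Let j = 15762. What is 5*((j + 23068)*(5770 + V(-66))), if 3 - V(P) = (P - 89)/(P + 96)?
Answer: 3365493175/3 ≈ 1.1218e+9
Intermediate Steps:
V(P) = 3 - (-89 + P)/(96 + P) (V(P) = 3 - (P - 89)/(P + 96) = 3 - (-89 + P)/(96 + P))
5*((j + 23068)*(5770 + V(-66))) = 5*((15762 + 23068)*(5770 + (377 + 2*(-66))/(96 - 66))) = 5*(38830*(5770 + (377 - 132)/30)) = 5*(38830*(5770 + (1/30)*245)) = 5*(38830*(5770 + 49/6)) = 5*(38830*(34669/6)) = 5*(673098635/3) = 3365493175/3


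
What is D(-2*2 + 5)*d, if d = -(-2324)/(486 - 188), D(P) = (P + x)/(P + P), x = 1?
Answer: 1162/149 ≈ 7.7987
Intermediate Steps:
D(P) = (1 + P)/(2*P) (D(P) = (P + 1)/(P + P) = (1 + P)/((2*P)) = (1 + P)*(1/(2*P)) = (1 + P)/(2*P))
d = 1162/149 (d = -(-2324)/298 = -4*(-581/298) = 1162/149 ≈ 7.7987)
D(-2*2 + 5)*d = ((1 + (-2*2 + 5))/(2*(-2*2 + 5)))*(1162/149) = ((1 + (-4 + 5))/(2*(-4 + 5)))*(1162/149) = ((1/2)*(1 + 1)/1)*(1162/149) = ((1/2)*1*2)*(1162/149) = 1*(1162/149) = 1162/149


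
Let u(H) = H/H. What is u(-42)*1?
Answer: 1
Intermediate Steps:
u(H) = 1
u(-42)*1 = 1*1 = 1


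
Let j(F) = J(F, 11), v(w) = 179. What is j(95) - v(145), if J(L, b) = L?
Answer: -84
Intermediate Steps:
j(F) = F
j(95) - v(145) = 95 - 1*179 = 95 - 179 = -84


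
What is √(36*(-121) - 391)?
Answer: I*√4747 ≈ 68.898*I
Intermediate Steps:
√(36*(-121) - 391) = √(-4356 - 391) = √(-4747) = I*√4747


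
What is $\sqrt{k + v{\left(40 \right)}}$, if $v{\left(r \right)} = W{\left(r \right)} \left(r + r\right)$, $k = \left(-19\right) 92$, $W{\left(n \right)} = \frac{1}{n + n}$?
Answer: $i \sqrt{1747} \approx 41.797 i$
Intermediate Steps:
$W{\left(n \right)} = \frac{1}{2 n}$
$k = -1748$
$v{\left(r \right)} = 1$ ($v{\left(r \right)} = \frac{1}{2 r} \left(r + r\right) = \frac{1}{2 r} 2 r = 1$)
$\sqrt{k + v{\left(40 \right)}} = \sqrt{-1748 + 1} = \sqrt{-1747} = i \sqrt{1747}$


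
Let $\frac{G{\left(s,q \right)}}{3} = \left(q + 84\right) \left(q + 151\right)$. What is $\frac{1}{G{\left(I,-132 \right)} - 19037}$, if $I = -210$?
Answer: $- \frac{1}{21773} \approx -4.5928 \cdot 10^{-5}$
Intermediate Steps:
$G{\left(s,q \right)} = 3 \left(84 + q\right) \left(151 + q\right)$ ($G{\left(s,q \right)} = 3 \left(q + 84\right) \left(q + 151\right) = 3 \left(84 + q\right) \left(151 + q\right)$)
$\frac{1}{G{\left(I,-132 \right)} - 19037} = \frac{1}{\left(38052 + 3 \left(-132\right)^{2} + 705 \left(-132\right)\right) - 19037} = \frac{1}{\left(38052 + 3 \cdot 17424 - 93060\right) - 19037} = \frac{1}{\left(38052 + 52272 - 93060\right) - 19037} = \frac{1}{-2736 - 19037} = \frac{1}{-21773} = - \frac{1}{21773}$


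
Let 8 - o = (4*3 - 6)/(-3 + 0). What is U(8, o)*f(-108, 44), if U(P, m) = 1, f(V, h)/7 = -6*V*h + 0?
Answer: 199584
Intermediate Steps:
o = 10 (o = 8 - (4*3 - 6)/(-3 + 0) = 8 - (12 - 6)/(-3) = 8 - 6*(-1)/3 = 8 - 1*(-2) = 8 + 2 = 10)
f(V, h) = -42*V*h (f(V, h) = 7*(-6*V*h + 0) = 7*(-6*V*h) = -42*V*h)
U(8, o)*f(-108, 44) = 1*(-42*(-108)*44) = 1*199584 = 199584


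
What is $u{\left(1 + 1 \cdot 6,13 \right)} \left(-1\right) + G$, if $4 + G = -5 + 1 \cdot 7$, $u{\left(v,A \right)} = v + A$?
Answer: $-22$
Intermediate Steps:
$u{\left(v,A \right)} = A + v$
$G = -2$ ($G = -4 + \left(-5 + 1 \cdot 7\right) = -4 + \left(-5 + 7\right) = -4 + 2 = -2$)
$u{\left(1 + 1 \cdot 6,13 \right)} \left(-1\right) + G = \left(13 + \left(1 + 1 \cdot 6\right)\right) \left(-1\right) - 2 = \left(13 + \left(1 + 6\right)\right) \left(-1\right) - 2 = \left(13 + 7\right) \left(-1\right) - 2 = 20 \left(-1\right) - 2 = -20 - 2 = -22$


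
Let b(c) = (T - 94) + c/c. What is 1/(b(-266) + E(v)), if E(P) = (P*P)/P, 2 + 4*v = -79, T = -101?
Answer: -4/857 ≈ -0.0046674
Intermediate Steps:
b(c) = -194 (b(c) = (-101 - 94) + c/c = -195 + 1 = -194)
v = -81/4 (v = -½ + (¼)*(-79) = -½ - 79/4 = -81/4 ≈ -20.250)
E(P) = P (E(P) = P²/P = P)
1/(b(-266) + E(v)) = 1/(-194 - 81/4) = 1/(-857/4) = -4/857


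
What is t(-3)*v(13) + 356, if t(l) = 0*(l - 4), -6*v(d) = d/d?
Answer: 356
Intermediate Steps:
v(d) = -⅙ (v(d) = -d/(6*d) = -⅙*1 = -⅙)
t(l) = 0 (t(l) = 0*(-4 + l) = 0)
t(-3)*v(13) + 356 = 0*(-⅙) + 356 = 0 + 356 = 356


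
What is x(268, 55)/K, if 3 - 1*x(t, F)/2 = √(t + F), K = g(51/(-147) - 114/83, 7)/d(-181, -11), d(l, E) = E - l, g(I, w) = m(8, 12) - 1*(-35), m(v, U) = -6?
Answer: 1020/29 - 340*√323/29 ≈ -175.54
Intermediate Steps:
g(I, w) = 29 (g(I, w) = -6 - 1*(-35) = -6 + 35 = 29)
K = 29/170 (K = 29/(-11 - 1*(-181)) = 29/(-11 + 181) = 29/170 ≈ 0.17059)
x(t, F) = 6 - 2*√(F + t) (x(t, F) = 6 - 2*√(t + F) = 6 - 2*√(F + t))
x(268, 55)/K = (6 - 2*√(55 + 268))/(29/170) = (6 - 2*√323)*(170/29) = 1020/29 - 340*√323/29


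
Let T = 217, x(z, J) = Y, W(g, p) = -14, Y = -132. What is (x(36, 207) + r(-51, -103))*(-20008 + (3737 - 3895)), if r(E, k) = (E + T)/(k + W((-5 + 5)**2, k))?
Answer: 104930420/39 ≈ 2.6905e+6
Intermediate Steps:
x(z, J) = -132
r(E, k) = (217 + E)/(-14 + k) (r(E, k) = (E + 217)/(k - 14) = (217 + E)/(-14 + k))
(x(36, 207) + r(-51, -103))*(-20008 + (3737 - 3895)) = (-132 + (217 - 51)/(-14 - 103))*(-20008 + (3737 - 3895)) = (-132 + 166/(-117))*(-20008 - 158) = (-132 - 1/117*166)*(-20166) = (-132 - 166/117)*(-20166) = -15610/117*(-20166) = 104930420/39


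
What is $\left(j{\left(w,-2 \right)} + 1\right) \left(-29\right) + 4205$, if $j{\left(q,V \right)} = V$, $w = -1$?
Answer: $4234$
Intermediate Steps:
$\left(j{\left(w,-2 \right)} + 1\right) \left(-29\right) + 4205 = \left(-2 + 1\right) \left(-29\right) + 4205 = \left(-1\right) \left(-29\right) + 4205 = 29 + 4205 = 4234$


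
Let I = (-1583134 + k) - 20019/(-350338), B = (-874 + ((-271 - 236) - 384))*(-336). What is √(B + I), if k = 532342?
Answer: 3*I*√6242552156133674/350338 ≈ 676.57*I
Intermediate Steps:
B = 593040 (B = (-874 + (-507 - 384))*(-336) = (-874 - 891)*(-336) = -1765*(-336) = 593040)
I = -368132347677/350338 (I = (-1583134 + 532342) - 20019/(-350338) = -1050792 - 20019*(-1/350338) = -1050792 + 20019/350338 = -368132347677/350338 ≈ -1.0508e+6)
√(B + I) = √(593040 - 368132347677/350338) = √(-160367900157/350338) = 3*I*√6242552156133674/350338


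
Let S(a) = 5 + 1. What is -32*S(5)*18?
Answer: -3456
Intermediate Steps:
S(a) = 6
-32*S(5)*18 = -32*6*18 = -192*18 = -3456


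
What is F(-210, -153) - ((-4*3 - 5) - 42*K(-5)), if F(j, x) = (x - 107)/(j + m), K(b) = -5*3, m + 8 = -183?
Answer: -245553/401 ≈ -612.35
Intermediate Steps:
m = -191 (m = -8 - 183 = -191)
K(b) = -15
F(j, x) = (-107 + x)/(-191 + j) (F(j, x) = (x - 107)/(j - 191) = (-107 + x)/(-191 + j))
F(-210, -153) - ((-4*3 - 5) - 42*K(-5)) = (-107 - 153)/(-191 - 210) - ((-4*3 - 5) - 42*(-15)) = -260/(-401) - ((-12 - 5) + 630) = -1/401*(-260) - (-17 + 630) = 260/401 - 1*613 = 260/401 - 613 = -245553/401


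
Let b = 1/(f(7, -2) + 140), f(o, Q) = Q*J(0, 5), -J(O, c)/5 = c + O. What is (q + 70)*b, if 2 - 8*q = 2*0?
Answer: 281/760 ≈ 0.36974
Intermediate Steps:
J(O, c) = -5*O - 5*c (J(O, c) = -5*(c + O) = -5*(O + c) = -5*O - 5*c)
q = 1/4 (q = 1/4 - 0/4 = 1/4 - 1/8*0 = 1/4 + 0 = 1/4 ≈ 0.25000)
f(o, Q) = -25*Q (f(o, Q) = Q*(-5*0 - 5*5) = Q*(0 - 25) = Q*(-25) = -25*Q)
b = 1/190 (b = 1/(-25*(-2) + 140) = 1/(50 + 140) = 1/190 ≈ 0.0052632)
(q + 70)*b = (1/4 + 70)*(1/190) = (281/4)*(1/190) = 281/760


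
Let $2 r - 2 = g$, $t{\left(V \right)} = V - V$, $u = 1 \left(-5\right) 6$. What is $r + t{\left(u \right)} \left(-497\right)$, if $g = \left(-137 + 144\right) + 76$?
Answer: $\frac{85}{2} \approx 42.5$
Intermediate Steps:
$g = 83$ ($g = 7 + 76 = 83$)
$u = -30$ ($u = \left(-5\right) 6 = -30$)
$t{\left(V \right)} = 0$
$r = \frac{85}{2}$ ($r = 1 + \frac{1}{2} \cdot 83 = 1 + \frac{83}{2} = \frac{85}{2} \approx 42.5$)
$r + t{\left(u \right)} \left(-497\right) = \frac{85}{2} + 0 \left(-497\right) = \frac{85}{2} + 0 = \frac{85}{2}$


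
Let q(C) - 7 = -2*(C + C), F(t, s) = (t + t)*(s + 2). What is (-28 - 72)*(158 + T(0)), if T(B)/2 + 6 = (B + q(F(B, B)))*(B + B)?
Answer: -14600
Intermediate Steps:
F(t, s) = 2*t*(2 + s) (F(t, s) = (2*t)*(2 + s) = 2*t*(2 + s))
q(C) = 7 - 4*C (q(C) = 7 - 2*(C + C) = 7 - 4*C)
T(B) = -12 + 4*B*(7 + B - 8*B*(2 + B)) (T(B) = -12 + 2*((B + (7 - 8*B*(2 + B)))*(B + B)) = -12 + 2*((B + (7 - 8*B*(2 + B)))*(2*B)) = -12 + 2*((7 + B - 8*B*(2 + B))*(2*B)) = -12 + 2*(2*B*(7 + B - 8*B*(2 + B))) = -12 + 4*B*(7 + B - 8*B*(2 + B)))
(-28 - 72)*(158 + T(0)) = (-28 - 72)*(158 + (-12 - 60*0² - 32*0³ + 28*0)) = -100*(158 + (-12 - 60*0 - 32*0 + 0)) = -100*(158 + (-12 + 0 + 0 + 0)) = -100*(158 - 12) = -100*146 = -14600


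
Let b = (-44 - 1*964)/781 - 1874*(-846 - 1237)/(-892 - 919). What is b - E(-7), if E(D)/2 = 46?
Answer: -3180615762/1414391 ≈ -2248.8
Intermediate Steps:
E(D) = 92 (E(D) = 2*46 = 92)
b = -3050491790/1414391 (b = (-44 - 964)*(1/781) - 1874/((-1811/(-2083))) = -1008*1/781 - 1874/((-1811*(-1/2083))) = -1008/781 - 1874/1811/2083 = -1008/781 - 1874*2083/1811 = -1008/781 - 3903542/1811 = -3050491790/1414391 ≈ -2156.8)
b - E(-7) = -3050491790/1414391 - 1*92 = -3050491790/1414391 - 92 = -3180615762/1414391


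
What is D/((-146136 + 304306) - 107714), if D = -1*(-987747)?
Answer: 987747/50456 ≈ 19.576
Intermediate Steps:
D = 987747
D/((-146136 + 304306) - 107714) = 987747/((-146136 + 304306) - 107714) = 987747/(158170 - 107714) = 987747/50456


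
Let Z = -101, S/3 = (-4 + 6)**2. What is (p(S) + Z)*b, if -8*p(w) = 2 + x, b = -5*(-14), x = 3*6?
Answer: -7245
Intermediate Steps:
x = 18
S = 12 (S = 3*(-4 + 6)**2 = 3*2**2 = 3*4 = 12)
b = 70
p(w) = -5/2 (p(w) = -(2 + 18)/8 = -1/8*20 = -5/2)
(p(S) + Z)*b = (-5/2 - 101)*70 = -207/2*70 = -7245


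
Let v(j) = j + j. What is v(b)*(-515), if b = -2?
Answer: 2060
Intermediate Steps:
v(j) = 2*j
v(b)*(-515) = (2*(-2))*(-515) = -4*(-515) = 2060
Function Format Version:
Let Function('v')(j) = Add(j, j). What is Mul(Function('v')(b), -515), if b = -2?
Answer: 2060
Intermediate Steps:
Function('v')(j) = Mul(2, j)
Mul(Function('v')(b), -515) = Mul(Mul(2, -2), -515) = Mul(-4, -515) = 2060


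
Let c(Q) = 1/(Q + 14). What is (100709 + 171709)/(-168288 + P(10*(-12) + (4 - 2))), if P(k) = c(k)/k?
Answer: -3343113696/2065230335 ≈ -1.6188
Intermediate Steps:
c(Q) = 1/(14 + Q)
P(k) = 1/(k*(14 + k)) (P(k) = 1/((14 + k)*k) = 1/(k*(14 + k)))
(100709 + 171709)/(-168288 + P(10*(-12) + (4 - 2))) = (100709 + 171709)/(-168288 + 1/((10*(-12) + (4 - 2))*(14 + (10*(-12) + (4 - 2))))) = 272418/(-168288 + 1/((-120 + 2)*(14 + (-120 + 2)))) = 272418/(-168288 + 1/((-118)*(14 - 118))) = 272418/(-168288 - 1/118/(-104)) = 272418/(-168288 - 1/118*(-1/104)) = 272418/(-168288 + 1/12272) = 272418/(-2065230335/12272) = 272418*(-12272/2065230335) = -3343113696/2065230335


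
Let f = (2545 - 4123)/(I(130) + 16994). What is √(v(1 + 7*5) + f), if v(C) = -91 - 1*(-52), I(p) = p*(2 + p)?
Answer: 126*I*√717234/17077 ≈ 6.2487*I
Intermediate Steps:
v(C) = -39 (v(C) = -91 + 52 = -39)
f = -789/17077 (f = (2545 - 4123)/(130*(2 + 130) + 16994) = -1578/(130*132 + 16994) = -1578/(17160 + 16994) = -1578/34154 = -1578*1/34154 = -789/17077 ≈ -0.046202)
√(v(1 + 7*5) + f) = √(-39 - 789/17077) = √(-666792/17077) = 126*I*√717234/17077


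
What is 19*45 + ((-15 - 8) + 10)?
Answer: 842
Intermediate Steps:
19*45 + ((-15 - 8) + 10) = 855 + (-23 + 10) = 855 - 13 = 842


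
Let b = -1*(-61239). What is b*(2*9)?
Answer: 1102302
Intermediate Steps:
b = 61239
b*(2*9) = 61239*(2*9) = 61239*18 = 1102302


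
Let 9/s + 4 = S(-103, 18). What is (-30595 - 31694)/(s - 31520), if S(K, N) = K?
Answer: 6664923/3372649 ≈ 1.9762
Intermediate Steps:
s = -9/107 (s = 9/(-4 - 103) = 9/(-107) = 9*(-1/107) = -9/107 ≈ -0.084112)
(-30595 - 31694)/(s - 31520) = (-30595 - 31694)/(-9/107 - 31520) = -62289/(-3372649/107) = -62289*(-107/3372649) = 6664923/3372649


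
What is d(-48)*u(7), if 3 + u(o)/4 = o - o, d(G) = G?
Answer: 576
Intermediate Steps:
u(o) = -12 (u(o) = -12 + 4*(o - o) = -12 + 4*0 = -12 + 0 = -12)
d(-48)*u(7) = -48*(-12) = 576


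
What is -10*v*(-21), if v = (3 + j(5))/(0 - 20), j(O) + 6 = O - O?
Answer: 63/2 ≈ 31.500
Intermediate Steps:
j(O) = -6 (j(O) = -6 + (O - O) = -6 + 0 = -6)
v = 3/20 (v = (3 - 6)/(0 - 20) = -3/(-20) = -3*(-1/20) = 3/20 ≈ 0.15000)
-10*v*(-21) = -10*3/20*(-21) = -3/2*(-21) = 63/2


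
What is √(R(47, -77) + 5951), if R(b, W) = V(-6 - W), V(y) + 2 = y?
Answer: 2*√1505 ≈ 77.589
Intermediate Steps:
V(y) = -2 + y
R(b, W) = -8 - W (R(b, W) = -2 + (-6 - W) = -8 - W)
√(R(47, -77) + 5951) = √((-8 - 1*(-77)) + 5951) = √((-8 + 77) + 5951) = √(69 + 5951) = √6020 = 2*√1505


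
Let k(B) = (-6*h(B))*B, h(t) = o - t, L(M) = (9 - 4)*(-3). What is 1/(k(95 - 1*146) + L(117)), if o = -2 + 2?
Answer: 1/15591 ≈ 6.4140e-5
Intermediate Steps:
L(M) = -15 (L(M) = 5*(-3) = -15)
o = 0
h(t) = -t (h(t) = 0 - t = -t)
k(B) = 6*B² (k(B) = (-(-6)*B)*B = (6*B)*B = 6*B²)
1/(k(95 - 1*146) + L(117)) = 1/(6*(95 - 1*146)² - 15) = 1/(6*(95 - 146)² - 15) = 1/(6*(-51)² - 15) = 1/(6*2601 - 15) = 1/(15606 - 15) = 1/15591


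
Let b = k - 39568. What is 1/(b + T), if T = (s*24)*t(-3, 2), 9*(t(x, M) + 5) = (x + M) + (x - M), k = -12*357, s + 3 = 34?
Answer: -1/48068 ≈ -2.0804e-5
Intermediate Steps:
s = 31 (s = -3 + 34 = 31)
k = -4284
t(x, M) = -5 + 2*x/9 (t(x, M) = -5 + ((x + M) + (x - M))/9 = -5 + ((M + x) + (x - M))/9 = -5 + (2*x)/9 = -5 + 2*x/9)
b = -43852 (b = -4284 - 39568 = -43852)
T = -4216 (T = (31*24)*(-5 + (2/9)*(-3)) = 744*(-5 - ⅔) = 744*(-17/3) = -4216)
1/(b + T) = 1/(-43852 - 4216) = 1/(-48068) = -1/48068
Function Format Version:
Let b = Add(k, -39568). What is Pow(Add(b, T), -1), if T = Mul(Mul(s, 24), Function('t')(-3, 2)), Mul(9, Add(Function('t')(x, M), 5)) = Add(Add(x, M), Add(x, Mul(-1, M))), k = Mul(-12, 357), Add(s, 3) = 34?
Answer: Rational(-1, 48068) ≈ -2.0804e-5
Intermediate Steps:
s = 31 (s = Add(-3, 34) = 31)
k = -4284
Function('t')(x, M) = Add(-5, Mul(Rational(2, 9), x)) (Function('t')(x, M) = Add(-5, Mul(Rational(1, 9), Add(Add(x, M), Add(x, Mul(-1, M))))) = Add(-5, Mul(Rational(1, 9), Add(Add(M, x), Add(x, Mul(-1, M))))) = Add(-5, Mul(Rational(1, 9), Mul(2, x))) = Add(-5, Mul(Rational(2, 9), x)))
b = -43852 (b = Add(-4284, -39568) = -43852)
T = -4216 (T = Mul(Mul(31, 24), Add(-5, Mul(Rational(2, 9), -3))) = Mul(744, Add(-5, Rational(-2, 3))) = Mul(744, Rational(-17, 3)) = -4216)
Pow(Add(b, T), -1) = Pow(Add(-43852, -4216), -1) = Pow(-48068, -1) = Rational(-1, 48068)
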